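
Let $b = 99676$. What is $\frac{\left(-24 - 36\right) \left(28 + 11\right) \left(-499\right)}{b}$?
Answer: $\frac{291915}{24919} \approx 11.715$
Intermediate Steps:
$\frac{\left(-24 - 36\right) \left(28 + 11\right) \left(-499\right)}{b} = \frac{\left(-24 - 36\right) \left(28 + 11\right) \left(-499\right)}{99676} = \left(-60\right) 39 \left(-499\right) \frac{1}{99676} = \left(-2340\right) \left(-499\right) \frac{1}{99676} = 1167660 \cdot \frac{1}{99676} = \frac{291915}{24919}$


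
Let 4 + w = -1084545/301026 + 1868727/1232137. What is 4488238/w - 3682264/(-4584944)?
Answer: -28911359980516522580215/39204635211811706 ≈ -7.3745e+5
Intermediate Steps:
w = -68405869667/11239553714 (w = -4 + (-1084545/301026 + 1868727/1232137) = -4 + (-1084545*1/301026 + 1868727*(1/1232137)) = -4 + (-32865/9122 + 1868727/1232137) = -4 - 23447654811/11239553714 = -68405869667/11239553714 ≈ -6.0862)
4488238/w - 3682264/(-4584944) = 4488238/(-68405869667/11239553714) - 3682264/(-4584944) = 4488238*(-11239553714/68405869667) - 3682264*(-1/4584944) = -50445792082215932/68405869667 + 460283/573118 = -28911359980516522580215/39204635211811706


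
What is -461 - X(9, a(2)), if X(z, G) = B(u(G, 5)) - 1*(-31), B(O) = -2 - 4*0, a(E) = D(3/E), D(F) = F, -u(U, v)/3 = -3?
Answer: -490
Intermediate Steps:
u(U, v) = 9 (u(U, v) = -3*(-3) = 9)
a(E) = 3/E
B(O) = -2 (B(O) = -2 + 0 = -2)
X(z, G) = 29 (X(z, G) = -2 - 1*(-31) = -2 + 31 = 29)
-461 - X(9, a(2)) = -461 - 1*29 = -461 - 29 = -490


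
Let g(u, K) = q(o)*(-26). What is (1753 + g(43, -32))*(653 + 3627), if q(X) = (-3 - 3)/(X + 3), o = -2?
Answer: 8170520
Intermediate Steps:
q(X) = -6/(3 + X)
g(u, K) = 156 (g(u, K) = -6/(3 - 2)*(-26) = -6/1*(-26) = -6*1*(-26) = -6*(-26) = 156)
(1753 + g(43, -32))*(653 + 3627) = (1753 + 156)*(653 + 3627) = 1909*4280 = 8170520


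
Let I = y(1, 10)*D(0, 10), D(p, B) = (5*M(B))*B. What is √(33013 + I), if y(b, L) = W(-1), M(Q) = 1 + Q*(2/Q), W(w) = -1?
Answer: √32863 ≈ 181.28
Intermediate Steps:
M(Q) = 3 (M(Q) = 1 + 2 = 3)
y(b, L) = -1
D(p, B) = 15*B (D(p, B) = (5*3)*B = 15*B)
I = -150 (I = -15*10 = -1*150 = -150)
√(33013 + I) = √(33013 - 150) = √32863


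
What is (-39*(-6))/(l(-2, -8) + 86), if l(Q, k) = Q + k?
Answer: 117/38 ≈ 3.0789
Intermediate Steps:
(-39*(-6))/(l(-2, -8) + 86) = (-39*(-6))/((-2 - 8) + 86) = 234/(-10 + 86) = 234/76 = 234*(1/76) = 117/38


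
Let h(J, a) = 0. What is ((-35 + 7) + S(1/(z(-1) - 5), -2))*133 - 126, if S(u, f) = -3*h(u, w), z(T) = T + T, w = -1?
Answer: -3850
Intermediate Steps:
z(T) = 2*T
S(u, f) = 0 (S(u, f) = -3*0 = 0)
((-35 + 7) + S(1/(z(-1) - 5), -2))*133 - 126 = ((-35 + 7) + 0)*133 - 126 = (-28 + 0)*133 - 126 = -28*133 - 126 = -3724 - 126 = -3850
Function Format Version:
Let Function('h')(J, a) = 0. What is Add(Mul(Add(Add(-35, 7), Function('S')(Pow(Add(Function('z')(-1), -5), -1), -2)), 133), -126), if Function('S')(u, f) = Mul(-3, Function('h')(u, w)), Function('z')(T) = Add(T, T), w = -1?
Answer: -3850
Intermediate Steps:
Function('z')(T) = Mul(2, T)
Function('S')(u, f) = 0 (Function('S')(u, f) = Mul(-3, 0) = 0)
Add(Mul(Add(Add(-35, 7), Function('S')(Pow(Add(Function('z')(-1), -5), -1), -2)), 133), -126) = Add(Mul(Add(Add(-35, 7), 0), 133), -126) = Add(Mul(Add(-28, 0), 133), -126) = Add(Mul(-28, 133), -126) = Add(-3724, -126) = -3850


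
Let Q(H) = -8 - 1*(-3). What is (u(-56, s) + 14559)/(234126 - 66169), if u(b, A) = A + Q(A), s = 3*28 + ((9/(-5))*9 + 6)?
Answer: 73139/839785 ≈ 0.087093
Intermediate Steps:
Q(H) = -5 (Q(H) = -8 + 3 = -5)
s = 369/5 (s = 84 + ((9*(-⅕))*9 + 6) = 84 + (-9/5*9 + 6) = 84 + (-81/5 + 6) = 84 - 51/5 = 369/5 ≈ 73.800)
u(b, A) = -5 + A (u(b, A) = A - 5 = -5 + A)
(u(-56, s) + 14559)/(234126 - 66169) = ((-5 + 369/5) + 14559)/(234126 - 66169) = (344/5 + 14559)/167957 = (73139/5)*(1/167957) = 73139/839785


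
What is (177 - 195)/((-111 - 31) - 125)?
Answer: 6/89 ≈ 0.067416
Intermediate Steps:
(177 - 195)/((-111 - 31) - 125) = -18/(-142 - 125) = -18/(-267) = -18*(-1/267) = 6/89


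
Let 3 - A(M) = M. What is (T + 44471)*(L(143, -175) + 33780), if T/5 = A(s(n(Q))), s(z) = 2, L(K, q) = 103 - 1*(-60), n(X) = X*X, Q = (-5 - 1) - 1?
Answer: 1509648868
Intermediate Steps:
Q = -7 (Q = -6 - 1 = -7)
n(X) = X²
L(K, q) = 163 (L(K, q) = 103 + 60 = 163)
A(M) = 3 - M
T = 5 (T = 5*(3 - 1*2) = 5*(3 - 2) = 5*1 = 5)
(T + 44471)*(L(143, -175) + 33780) = (5 + 44471)*(163 + 33780) = 44476*33943 = 1509648868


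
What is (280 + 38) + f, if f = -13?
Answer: 305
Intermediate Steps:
(280 + 38) + f = (280 + 38) - 13 = 318 - 13 = 305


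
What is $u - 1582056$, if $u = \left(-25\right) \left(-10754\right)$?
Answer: $-1313206$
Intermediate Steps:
$u = 268850$
$u - 1582056 = 268850 - 1582056 = -1313206$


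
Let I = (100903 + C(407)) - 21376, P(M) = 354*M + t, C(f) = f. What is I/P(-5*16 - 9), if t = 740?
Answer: -39967/15383 ≈ -2.5981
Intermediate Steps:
P(M) = 740 + 354*M (P(M) = 354*M + 740 = 740 + 354*M)
I = 79934 (I = (100903 + 407) - 21376 = 101310 - 21376 = 79934)
I/P(-5*16 - 9) = 79934/(740 + 354*(-5*16 - 9)) = 79934/(740 + 354*(-80 - 9)) = 79934/(740 + 354*(-89)) = 79934/(740 - 31506) = 79934/(-30766) = 79934*(-1/30766) = -39967/15383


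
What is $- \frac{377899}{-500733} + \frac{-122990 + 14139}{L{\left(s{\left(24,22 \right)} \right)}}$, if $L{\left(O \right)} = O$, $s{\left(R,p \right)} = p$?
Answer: $- \frac{54496974005}{11016126} \approx -4947.0$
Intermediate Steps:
$- \frac{377899}{-500733} + \frac{-122990 + 14139}{L{\left(s{\left(24,22 \right)} \right)}} = - \frac{377899}{-500733} + \frac{-122990 + 14139}{22} = \left(-377899\right) \left(- \frac{1}{500733}\right) - \frac{108851}{22} = \frac{377899}{500733} - \frac{108851}{22} = - \frac{54496974005}{11016126}$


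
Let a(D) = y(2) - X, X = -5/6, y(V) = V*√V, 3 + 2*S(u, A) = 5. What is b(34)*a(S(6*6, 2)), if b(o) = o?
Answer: 85/3 + 68*√2 ≈ 124.50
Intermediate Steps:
S(u, A) = 1 (S(u, A) = -3/2 + (½)*5 = -3/2 + 5/2 = 1)
y(V) = V^(3/2)
X = -⅚ (X = -5*⅙ = -⅚ ≈ -0.83333)
a(D) = ⅚ + 2*√2 (a(D) = 2^(3/2) - 1*(-⅚) = 2*√2 + ⅚ = ⅚ + 2*√2)
b(34)*a(S(6*6, 2)) = 34*(⅚ + 2*√2) = 85/3 + 68*√2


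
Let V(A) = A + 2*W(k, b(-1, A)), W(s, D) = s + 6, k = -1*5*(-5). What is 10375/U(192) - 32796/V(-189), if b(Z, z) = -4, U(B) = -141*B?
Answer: 886535687/3438144 ≈ 257.85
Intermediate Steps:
k = 25 (k = -5*(-5) = 25)
W(s, D) = 6 + s
V(A) = 62 + A (V(A) = A + 2*(6 + 25) = A + 2*31 = A + 62 = 62 + A)
10375/U(192) - 32796/V(-189) = 10375/((-141*192)) - 32796/(62 - 189) = 10375/(-27072) - 32796/(-127) = 10375*(-1/27072) - 32796*(-1/127) = -10375/27072 + 32796/127 = 886535687/3438144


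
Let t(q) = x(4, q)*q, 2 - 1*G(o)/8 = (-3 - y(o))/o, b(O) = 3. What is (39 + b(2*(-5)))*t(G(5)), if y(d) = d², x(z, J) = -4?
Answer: -51072/5 ≈ -10214.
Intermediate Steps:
G(o) = 16 - 8*(-3 - o²)/o
t(q) = -4*q
(39 + b(2*(-5)))*t(G(5)) = (39 + 3)*(-4*(16 + 8*5 + 24/5)) = 42*(-4*(16 + 40 + 24*(⅕))) = 42*(-4*(16 + 40 + 24/5)) = 42*(-4*304/5) = 42*(-1216/5) = -51072/5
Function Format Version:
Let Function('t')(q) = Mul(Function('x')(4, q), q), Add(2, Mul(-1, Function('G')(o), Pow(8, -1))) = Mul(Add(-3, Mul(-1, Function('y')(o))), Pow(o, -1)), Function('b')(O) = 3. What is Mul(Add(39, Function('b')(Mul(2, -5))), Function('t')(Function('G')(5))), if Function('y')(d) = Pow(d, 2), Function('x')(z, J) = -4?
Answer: Rational(-51072, 5) ≈ -10214.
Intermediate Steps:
Function('G')(o) = Add(16, Mul(-8, Pow(o, -1), Add(-3, Mul(-1, Pow(o, 2))))) (Function('G')(o) = Add(16, Mul(-8, Mul(Add(-3, Mul(-1, Pow(o, 2))), Pow(o, -1)))) = Add(16, Mul(-8, Mul(Pow(o, -1), Add(-3, Mul(-1, Pow(o, 2)))))) = Add(16, Mul(-8, Pow(o, -1), Add(-3, Mul(-1, Pow(o, 2))))))
Function('t')(q) = Mul(-4, q)
Mul(Add(39, Function('b')(Mul(2, -5))), Function('t')(Function('G')(5))) = Mul(Add(39, 3), Mul(-4, Add(16, Mul(8, 5), Mul(24, Pow(5, -1))))) = Mul(42, Mul(-4, Add(16, 40, Mul(24, Rational(1, 5))))) = Mul(42, Mul(-4, Add(16, 40, Rational(24, 5)))) = Mul(42, Mul(-4, Rational(304, 5))) = Mul(42, Rational(-1216, 5)) = Rational(-51072, 5)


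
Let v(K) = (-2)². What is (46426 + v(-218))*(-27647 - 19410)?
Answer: -2184856510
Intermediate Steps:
v(K) = 4
(46426 + v(-218))*(-27647 - 19410) = (46426 + 4)*(-27647 - 19410) = 46430*(-47057) = -2184856510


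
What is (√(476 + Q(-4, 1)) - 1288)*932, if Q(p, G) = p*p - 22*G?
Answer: -1200416 + 932*√470 ≈ -1.1802e+6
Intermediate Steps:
Q(p, G) = p² - 22*G
(√(476 + Q(-4, 1)) - 1288)*932 = (√(476 + ((-4)² - 22*1)) - 1288)*932 = (√(476 + (16 - 22)) - 1288)*932 = (√(476 - 6) - 1288)*932 = (√470 - 1288)*932 = (-1288 + √470)*932 = -1200416 + 932*√470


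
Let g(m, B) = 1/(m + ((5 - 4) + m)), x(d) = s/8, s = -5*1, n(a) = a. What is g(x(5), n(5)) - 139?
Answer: -143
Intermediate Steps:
s = -5
x(d) = -5/8
g(m, B) = 1/(1 + 2*m) (g(m, B) = 1/(m + (1 + m)) = 1/(1 + 2*m))
g(x(5), n(5)) - 139 = 1/(1 + 2*(-5/8)) - 139 = 1/(1 - 5/4) - 139 = 1/(-1/4) - 139 = -4 - 139 = -143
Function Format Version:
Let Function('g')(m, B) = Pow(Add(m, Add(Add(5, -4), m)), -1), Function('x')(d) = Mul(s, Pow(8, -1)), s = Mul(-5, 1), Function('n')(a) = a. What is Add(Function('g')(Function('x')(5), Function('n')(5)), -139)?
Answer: -143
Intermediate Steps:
s = -5
Function('x')(d) = Rational(-5, 8) (Function('x')(d) = Mul(-5, Pow(8, -1)) = Mul(-5, Rational(1, 8)) = Rational(-5, 8))
Function('g')(m, B) = Pow(Add(1, Mul(2, m)), -1) (Function('g')(m, B) = Pow(Add(m, Add(1, m)), -1) = Pow(Add(1, Mul(2, m)), -1))
Add(Function('g')(Function('x')(5), Function('n')(5)), -139) = Add(Pow(Add(1, Mul(2, Rational(-5, 8))), -1), -139) = Add(Pow(Add(1, Rational(-5, 4)), -1), -139) = Add(Pow(Rational(-1, 4), -1), -139) = Add(-4, -139) = -143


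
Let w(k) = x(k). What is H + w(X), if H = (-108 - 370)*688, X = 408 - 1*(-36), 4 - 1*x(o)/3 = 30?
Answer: -328942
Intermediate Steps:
x(o) = -78 (x(o) = 12 - 3*30 = 12 - 90 = -78)
X = 444 (X = 408 + 36 = 444)
w(k) = -78
H = -328864 (H = -478*688 = -328864)
H + w(X) = -328864 - 78 = -328942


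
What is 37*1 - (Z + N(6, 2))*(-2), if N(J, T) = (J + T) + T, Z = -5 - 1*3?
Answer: 41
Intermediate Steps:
Z = -8 (Z = -5 - 3 = -8)
N(J, T) = J + 2*T
37*1 - (Z + N(6, 2))*(-2) = 37*1 - (-8 + (6 + 2*2))*(-2) = 37 - (-8 + (6 + 4))*(-2) = 37 - (-8 + 10)*(-2) = 37 - 2*(-2) = 37 - 1*(-4) = 37 + 4 = 41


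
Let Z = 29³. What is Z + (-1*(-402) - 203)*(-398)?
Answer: -54813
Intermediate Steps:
Z = 24389
Z + (-1*(-402) - 203)*(-398) = 24389 + (-1*(-402) - 203)*(-398) = 24389 + (402 - 203)*(-398) = 24389 + 199*(-398) = 24389 - 79202 = -54813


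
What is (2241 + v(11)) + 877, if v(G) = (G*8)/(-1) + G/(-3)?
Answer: 9079/3 ≈ 3026.3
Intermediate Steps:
v(G) = -25*G/3 (v(G) = (8*G)*(-1) + G*(-⅓) = -8*G - G/3 = -25*G/3)
(2241 + v(11)) + 877 = (2241 - 25/3*11) + 877 = (2241 - 275/3) + 877 = 6448/3 + 877 = 9079/3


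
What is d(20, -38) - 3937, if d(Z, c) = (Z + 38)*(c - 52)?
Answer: -9157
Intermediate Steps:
d(Z, c) = (-52 + c)*(38 + Z) (d(Z, c) = (38 + Z)*(-52 + c) = (-52 + c)*(38 + Z))
d(20, -38) - 3937 = (-1976 - 52*20 + 38*(-38) + 20*(-38)) - 3937 = (-1976 - 1040 - 1444 - 760) - 3937 = -5220 - 3937 = -9157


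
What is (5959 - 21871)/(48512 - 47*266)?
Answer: -612/1385 ≈ -0.44188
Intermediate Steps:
(5959 - 21871)/(48512 - 47*266) = -15912/(48512 - 12502) = -15912/36010 = -15912*1/36010 = -612/1385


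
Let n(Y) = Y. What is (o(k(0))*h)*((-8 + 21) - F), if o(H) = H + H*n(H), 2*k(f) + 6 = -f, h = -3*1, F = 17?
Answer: 72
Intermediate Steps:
h = -3
k(f) = -3 - f/2 (k(f) = -3 + (-f)/2 = -3 - f/2)
o(H) = H + H² (o(H) = H + H*H = H + H²)
(o(k(0))*h)*((-8 + 21) - F) = (((-3 - ½*0)*(1 + (-3 - ½*0)))*(-3))*((-8 + 21) - 1*17) = (((-3 + 0)*(1 + (-3 + 0)))*(-3))*(13 - 17) = (-3*(1 - 3)*(-3))*(-4) = (-3*(-2)*(-3))*(-4) = (6*(-3))*(-4) = -18*(-4) = 72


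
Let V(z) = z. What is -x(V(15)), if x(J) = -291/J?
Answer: 97/5 ≈ 19.400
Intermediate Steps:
-x(V(15)) = -(-291)/15 = -1*(-97/5) = 97/5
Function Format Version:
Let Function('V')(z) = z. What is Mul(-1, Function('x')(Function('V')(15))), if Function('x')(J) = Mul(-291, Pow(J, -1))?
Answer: Rational(97, 5) ≈ 19.400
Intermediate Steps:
Mul(-1, Function('x')(Function('V')(15))) = Mul(-1, Mul(-291, Pow(15, -1))) = Mul(-1, Mul(-291, Rational(1, 15))) = Mul(-1, Rational(-97, 5)) = Rational(97, 5)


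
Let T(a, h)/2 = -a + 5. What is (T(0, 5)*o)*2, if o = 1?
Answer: 20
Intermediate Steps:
T(a, h) = 10 - 2*a (T(a, h) = 2*(-a + 5) = 2*(5 - a) = 10 - 2*a)
(T(0, 5)*o)*2 = ((10 - 2*0)*1)*2 = ((10 + 0)*1)*2 = (10*1)*2 = 10*2 = 20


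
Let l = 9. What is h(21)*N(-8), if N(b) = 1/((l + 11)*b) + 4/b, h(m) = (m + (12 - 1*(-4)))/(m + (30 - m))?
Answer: -999/1600 ≈ -0.62438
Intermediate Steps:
h(m) = 8/15 + m/30 (h(m) = (m + (12 + 4))/30 = (m + 16)*(1/30) = (16 + m)*(1/30) = 8/15 + m/30)
N(b) = 81/(20*b) (N(b) = 1/((9 + 11)*b) + 4/b = 1/(20*b) + 4/b = 81/(20*b))
h(21)*N(-8) = (8/15 + (1/30)*21)*((81/20)/(-8)) = (8/15 + 7/10)*((81/20)*(-1/8)) = (37/30)*(-81/160) = -999/1600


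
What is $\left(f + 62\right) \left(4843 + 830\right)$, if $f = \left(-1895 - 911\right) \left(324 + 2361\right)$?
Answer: $-42740654304$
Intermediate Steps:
$f = -7534110$ ($f = \left(-2806\right) 2685 = -7534110$)
$\left(f + 62\right) \left(4843 + 830\right) = \left(-7534110 + 62\right) \left(4843 + 830\right) = \left(-7534048\right) 5673 = -42740654304$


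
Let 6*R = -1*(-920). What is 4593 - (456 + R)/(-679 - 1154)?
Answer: 25258735/5499 ≈ 4593.3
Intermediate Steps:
R = 460/3 (R = (-1*(-920))/6 = (⅙)*920 = 460/3 ≈ 153.33)
4593 - (456 + R)/(-679 - 1154) = 4593 - (456 + 460/3)/(-679 - 1154) = 4593 - 1828/(3*(-1833)) = 4593 - 1828*(-1)/(3*1833) = 4593 - 1*(-1828/5499) = 4593 + 1828/5499 = 25258735/5499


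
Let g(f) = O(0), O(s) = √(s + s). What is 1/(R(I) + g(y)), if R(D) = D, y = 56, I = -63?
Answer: -1/63 ≈ -0.015873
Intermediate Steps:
O(s) = √2*√s (O(s) = √(2*s) = √2*√s)
g(f) = 0 (g(f) = √2*√0 = √2*0 = 0)
1/(R(I) + g(y)) = 1/(-63 + 0) = 1/(-63) = -1/63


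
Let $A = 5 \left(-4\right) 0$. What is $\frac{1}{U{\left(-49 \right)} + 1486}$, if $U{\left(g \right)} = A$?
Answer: $\frac{1}{1486} \approx 0.00067295$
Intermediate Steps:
$A = 0$ ($A = \left(-20\right) 0 = 0$)
$U{\left(g \right)} = 0$
$\frac{1}{U{\left(-49 \right)} + 1486} = \frac{1}{0 + 1486} = \frac{1}{1486}$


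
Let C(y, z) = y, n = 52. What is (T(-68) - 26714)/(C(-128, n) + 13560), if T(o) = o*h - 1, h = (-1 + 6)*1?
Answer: -27055/13432 ≈ -2.0142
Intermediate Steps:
h = 5 (h = 5*1 = 5)
T(o) = -1 + 5*o (T(o) = o*5 - 1 = 5*o - 1 = -1 + 5*o)
(T(-68) - 26714)/(C(-128, n) + 13560) = ((-1 + 5*(-68)) - 26714)/(-128 + 13560) = ((-1 - 340) - 26714)/13432 = (-341 - 26714)*(1/13432) = -27055*1/13432 = -27055/13432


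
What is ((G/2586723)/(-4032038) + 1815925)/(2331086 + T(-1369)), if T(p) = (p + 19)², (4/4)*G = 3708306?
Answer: 1578305982595476262/3610077306621197147 ≈ 0.43719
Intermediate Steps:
G = 3708306
T(p) = (19 + p)²
((G/2586723)/(-4032038) + 1815925)/(2331086 + T(-1369)) = ((3708306/2586723)/(-4032038) + 1815925)/(2331086 + (19 - 1369)²) = ((3708306*(1/2586723))*(-1/4032038) + 1815925)/(2331086 + (-1350)²) = ((1236102/862241)*(-1/4032038) + 1815925)/(2331086 + 1822500) = (-618051/1738294238579 + 1815925)/4153586 = (3156611965190952524/1738294238579)*(1/4153586) = 1578305982595476262/3610077306621197147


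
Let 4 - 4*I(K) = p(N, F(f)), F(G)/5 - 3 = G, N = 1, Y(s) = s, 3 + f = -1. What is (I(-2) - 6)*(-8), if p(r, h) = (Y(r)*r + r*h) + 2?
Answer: 36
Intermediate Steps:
f = -4 (f = -3 - 1 = -4)
F(G) = 15 + 5*G
p(r, h) = 2 + r**2 + h*r (p(r, h) = (r*r + r*h) + 2 = (r**2 + h*r) + 2 = 2 + r**2 + h*r)
I(K) = 3/2 (I(K) = 1 - (2 + 1**2 + (15 + 5*(-4))*1)/4 = 1 - (2 + 1 + (15 - 20)*1)/4 = 1 - (2 + 1 - 5*1)/4 = 1 - (2 + 1 - 5)/4 = 1 - 1/4*(-2) = 1 + 1/2 = 3/2)
(I(-2) - 6)*(-8) = (3/2 - 6)*(-8) = -9/2*(-8) = 36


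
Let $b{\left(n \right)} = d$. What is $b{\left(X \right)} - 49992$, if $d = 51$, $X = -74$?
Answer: $-49941$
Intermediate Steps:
$b{\left(n \right)} = 51$
$b{\left(X \right)} - 49992 = 51 - 49992 = -49941$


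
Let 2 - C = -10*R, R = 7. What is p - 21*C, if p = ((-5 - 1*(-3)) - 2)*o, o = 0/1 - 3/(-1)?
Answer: -1524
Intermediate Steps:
C = 72 (C = 2 - (-10)*7 = 2 - 1*(-70) = 2 + 70 = 72)
o = 3 (o = 0*1 - 3*(-1) = 0 + 3 = 3)
p = -12 (p = ((-5 - 1*(-3)) - 2)*3 = ((-5 + 3) - 2)*3 = (-2 - 2)*3 = -4*3 = -12)
p - 21*C = -12 - 21*72 = -12 - 1512 = -1524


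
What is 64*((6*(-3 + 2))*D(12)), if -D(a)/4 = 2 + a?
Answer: 21504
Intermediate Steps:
D(a) = -8 - 4*a (D(a) = -4*(2 + a) = -8 - 4*a)
64*((6*(-3 + 2))*D(12)) = 64*((6*(-3 + 2))*(-8 - 4*12)) = 64*((6*(-1))*(-8 - 48)) = 64*(-6*(-56)) = 64*336 = 21504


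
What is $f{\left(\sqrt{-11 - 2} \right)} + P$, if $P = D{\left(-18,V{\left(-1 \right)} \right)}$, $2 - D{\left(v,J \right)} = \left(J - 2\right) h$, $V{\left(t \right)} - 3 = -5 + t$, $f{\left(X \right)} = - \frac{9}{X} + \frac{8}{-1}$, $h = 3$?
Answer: $9 + \frac{9 i \sqrt{13}}{13} \approx 9.0 + 2.4962 i$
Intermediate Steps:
$f{\left(X \right)} = -8 - \frac{9}{X}$ ($f{\left(X \right)} = - \frac{9}{X} + 8 \left(-1\right) = - \frac{9}{X} - 8 = -8 - \frac{9}{X}$)
$V{\left(t \right)} = -2 + t$ ($V{\left(t \right)} = 3 + \left(-5 + t\right) = -2 + t$)
$D{\left(v,J \right)} = 8 - 3 J$ ($D{\left(v,J \right)} = 2 - \left(J - 2\right) 3 = 2 - \left(-2 + J\right) 3 = 2 - \left(-6 + 3 J\right) = 8 - 3 J$)
$P = 17$ ($P = 8 - 3 \left(-2 - 1\right) = 8 - -9 = 8 + 9 = 17$)
$f{\left(\sqrt{-11 - 2} \right)} + P = \left(-8 - \frac{9}{\sqrt{-11 - 2}}\right) + 17 = \left(-8 - \frac{9}{\sqrt{-13}}\right) + 17 = \left(-8 - \frac{9}{i \sqrt{13}}\right) + 17 = \left(-8 - 9 \left(- \frac{i \sqrt{13}}{13}\right)\right) + 17 = \left(-8 + \frac{9 i \sqrt{13}}{13}\right) + 17 = 9 + \frac{9 i \sqrt{13}}{13}$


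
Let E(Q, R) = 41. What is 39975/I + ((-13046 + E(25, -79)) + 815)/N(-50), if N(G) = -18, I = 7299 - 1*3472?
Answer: 23685340/34443 ≈ 687.67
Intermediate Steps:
I = 3827 (I = 7299 - 3472 = 3827)
39975/I + ((-13046 + E(25, -79)) + 815)/N(-50) = 39975/3827 + ((-13046 + 41) + 815)/(-18) = 39975*(1/3827) + (-13005 + 815)*(-1/18) = 39975/3827 - 12190*(-1/18) = 39975/3827 + 6095/9 = 23685340/34443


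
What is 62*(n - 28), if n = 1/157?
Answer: -272490/157 ≈ -1735.6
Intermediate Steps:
n = 1/157 ≈ 0.0063694
62*(n - 28) = 62*(1/157 - 28) = 62*(-4395/157) = -272490/157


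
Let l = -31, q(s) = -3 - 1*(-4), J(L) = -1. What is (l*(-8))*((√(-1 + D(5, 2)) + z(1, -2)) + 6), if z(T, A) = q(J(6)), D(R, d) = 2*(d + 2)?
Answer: 1736 + 248*√7 ≈ 2392.1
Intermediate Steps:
D(R, d) = 4 + 2*d (D(R, d) = 2*(2 + d) = 4 + 2*d)
q(s) = 1 (q(s) = -3 + 4 = 1)
z(T, A) = 1
(l*(-8))*((√(-1 + D(5, 2)) + z(1, -2)) + 6) = (-31*(-8))*((√(-1 + (4 + 2*2)) + 1) + 6) = 248*((√(-1 + (4 + 4)) + 1) + 6) = 248*((√(-1 + 8) + 1) + 6) = 248*((√7 + 1) + 6) = 248*((1 + √7) + 6) = 248*(7 + √7) = 1736 + 248*√7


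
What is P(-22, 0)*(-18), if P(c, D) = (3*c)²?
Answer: -78408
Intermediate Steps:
P(c, D) = 9*c²
P(-22, 0)*(-18) = (9*(-22)²)*(-18) = (9*484)*(-18) = 4356*(-18) = -78408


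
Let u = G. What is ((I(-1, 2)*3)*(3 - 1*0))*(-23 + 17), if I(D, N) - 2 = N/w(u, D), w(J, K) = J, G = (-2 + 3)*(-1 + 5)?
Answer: -135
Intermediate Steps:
G = 4 (G = 1*4 = 4)
u = 4
I(D, N) = 2 + N/4
((I(-1, 2)*3)*(3 - 1*0))*(-23 + 17) = (((2 + (¼)*2)*3)*(3 - 1*0))*(-23 + 17) = (((2 + ½)*3)*(3 + 0))*(-6) = (((5/2)*3)*3)*(-6) = ((15/2)*3)*(-6) = (45/2)*(-6) = -135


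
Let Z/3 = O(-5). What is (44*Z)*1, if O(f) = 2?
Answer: 264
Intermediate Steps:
Z = 6 (Z = 3*2 = 6)
(44*Z)*1 = (44*6)*1 = 264*1 = 264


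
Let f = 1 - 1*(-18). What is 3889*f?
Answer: 73891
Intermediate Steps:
f = 19 (f = 1 + 18 = 19)
3889*f = 3889*19 = 73891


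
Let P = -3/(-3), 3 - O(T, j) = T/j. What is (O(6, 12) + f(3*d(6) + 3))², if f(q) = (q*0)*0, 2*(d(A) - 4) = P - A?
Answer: 25/4 ≈ 6.2500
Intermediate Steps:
O(T, j) = 3 - T/j
P = 1 (P = -3*(-⅓) = 1)
d(A) = 9/2 - A/2 (d(A) = 4 + (1 - A)/2 = 4 + (½ - A/2) = 9/2 - A/2)
f(q) = 0 (f(q) = 0*0 = 0)
(O(6, 12) + f(3*d(6) + 3))² = ((3 - 1*6/12) + 0)² = ((3 - 1*6*1/12) + 0)² = ((3 - ½) + 0)² = (5/2 + 0)² = (5/2)² = 25/4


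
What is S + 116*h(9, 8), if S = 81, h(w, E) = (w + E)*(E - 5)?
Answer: 5997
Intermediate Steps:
h(w, E) = (-5 + E)*(E + w) (h(w, E) = (E + w)*(-5 + E) = (-5 + E)*(E + w))
S + 116*h(9, 8) = 81 + 116*(8² - 5*8 - 5*9 + 8*9) = 81 + 116*(64 - 40 - 45 + 72) = 81 + 116*51 = 81 + 5916 = 5997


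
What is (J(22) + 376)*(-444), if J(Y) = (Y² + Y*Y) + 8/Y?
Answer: -6565872/11 ≈ -5.9690e+5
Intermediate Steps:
J(Y) = 2*Y² + 8/Y (J(Y) = (Y² + Y²) + 8/Y = 2*Y² + 8/Y)
(J(22) + 376)*(-444) = (2*(4 + 22³)/22 + 376)*(-444) = (2*(1/22)*(4 + 10648) + 376)*(-444) = (2*(1/22)*10652 + 376)*(-444) = (10652/11 + 376)*(-444) = (14788/11)*(-444) = -6565872/11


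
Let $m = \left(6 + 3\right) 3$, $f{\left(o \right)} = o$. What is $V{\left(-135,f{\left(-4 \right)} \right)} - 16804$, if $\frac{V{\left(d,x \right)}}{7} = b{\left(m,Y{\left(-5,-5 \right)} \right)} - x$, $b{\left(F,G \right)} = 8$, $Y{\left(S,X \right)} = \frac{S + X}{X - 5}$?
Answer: $-16720$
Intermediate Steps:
$Y{\left(S,X \right)} = \frac{S + X}{-5 + X}$
$m = 27$ ($m = 9 \cdot 3 = 27$)
$V{\left(d,x \right)} = 56 - 7 x$ ($V{\left(d,x \right)} = 7 \left(8 - x\right) = 56 - 7 x$)
$V{\left(-135,f{\left(-4 \right)} \right)} - 16804 = \left(56 - -28\right) - 16804 = \left(56 + 28\right) - 16804 = 84 - 16804 = -16720$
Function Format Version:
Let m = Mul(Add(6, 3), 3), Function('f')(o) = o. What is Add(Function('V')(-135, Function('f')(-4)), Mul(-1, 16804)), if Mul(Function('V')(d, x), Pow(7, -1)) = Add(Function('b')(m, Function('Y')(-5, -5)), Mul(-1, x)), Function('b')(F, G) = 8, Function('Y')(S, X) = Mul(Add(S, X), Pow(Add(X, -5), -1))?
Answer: -16720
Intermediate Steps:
Function('Y')(S, X) = Mul(Pow(Add(-5, X), -1), Add(S, X)) (Function('Y')(S, X) = Mul(Add(S, X), Pow(Add(-5, X), -1)) = Mul(Pow(Add(-5, X), -1), Add(S, X)))
m = 27 (m = Mul(9, 3) = 27)
Function('V')(d, x) = Add(56, Mul(-7, x)) (Function('V')(d, x) = Mul(7, Add(8, Mul(-1, x))) = Add(56, Mul(-7, x)))
Add(Function('V')(-135, Function('f')(-4)), Mul(-1, 16804)) = Add(Add(56, Mul(-7, -4)), Mul(-1, 16804)) = Add(Add(56, 28), -16804) = Add(84, -16804) = -16720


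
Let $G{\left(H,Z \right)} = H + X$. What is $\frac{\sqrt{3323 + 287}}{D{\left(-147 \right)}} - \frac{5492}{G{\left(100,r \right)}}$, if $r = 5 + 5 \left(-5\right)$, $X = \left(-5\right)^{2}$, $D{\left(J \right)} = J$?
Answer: $- \frac{5492}{125} - \frac{19 \sqrt{10}}{147} \approx -44.345$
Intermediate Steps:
$X = 25$
$r = -20$ ($r = 5 - 25 = -20$)
$G{\left(H,Z \right)} = 25 + H$ ($G{\left(H,Z \right)} = H + 25 = 25 + H$)
$\frac{\sqrt{3323 + 287}}{D{\left(-147 \right)}} - \frac{5492}{G{\left(100,r \right)}} = \frac{\sqrt{3323 + 287}}{-147} - \frac{5492}{25 + 100} = \sqrt{3610} \left(- \frac{1}{147}\right) - \frac{5492}{125} = 19 \sqrt{10} \left(- \frac{1}{147}\right) - \frac{5492}{125} = - \frac{19 \sqrt{10}}{147} - \frac{5492}{125} = - \frac{5492}{125} - \frac{19 \sqrt{10}}{147}$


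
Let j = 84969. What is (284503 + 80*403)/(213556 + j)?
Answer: 316743/298525 ≈ 1.0610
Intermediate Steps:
(284503 + 80*403)/(213556 + j) = (284503 + 80*403)/(213556 + 84969) = (284503 + 32240)/298525 = 316743*(1/298525) = 316743/298525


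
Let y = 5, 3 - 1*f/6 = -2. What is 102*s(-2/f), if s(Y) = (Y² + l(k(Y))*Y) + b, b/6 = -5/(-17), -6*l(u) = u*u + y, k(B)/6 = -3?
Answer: 13833/25 ≈ 553.32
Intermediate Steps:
f = 30 (f = 18 - 6*(-2) = 18 + 12 = 30)
k(B) = -18 (k(B) = 6*(-3) = -18)
l(u) = -⅚ - u²/6 (l(u) = -(u*u + 5)/6 = -(u² + 5)/6 = -(5 + u²)/6 = -⅚ - u²/6)
b = 30/17 (b = 6*(-5/(-17)) = 6*(-5*(-1/17)) = 6*(5/17) = 30/17 ≈ 1.7647)
s(Y) = 30/17 + Y² - 329*Y/6 (s(Y) = (Y² + (-⅚ - ⅙*(-18)²)*Y) + 30/17 = (Y² + (-⅚ - ⅙*324)*Y) + 30/17 = (Y² + (-⅚ - 54)*Y) + 30/17 = (Y² - 329*Y/6) + 30/17 = 30/17 + Y² - 329*Y/6)
102*s(-2/f) = 102*(30/17 + (-2/30)² - (-329)/(3*30)) = 102*(30/17 + (-2*1/30)² - (-329)/(3*30)) = 102*(30/17 + (-1/15)² - 329/6*(-1/15)) = 102*(30/17 + 1/225 + 329/90) = 102*(4611/850) = 13833/25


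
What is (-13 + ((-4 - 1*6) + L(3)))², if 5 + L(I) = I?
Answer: 625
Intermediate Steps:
L(I) = -5 + I
(-13 + ((-4 - 1*6) + L(3)))² = (-13 + ((-4 - 1*6) + (-5 + 3)))² = (-13 + ((-4 - 6) - 2))² = (-13 + (-10 - 2))² = (-13 - 12)² = (-25)² = 625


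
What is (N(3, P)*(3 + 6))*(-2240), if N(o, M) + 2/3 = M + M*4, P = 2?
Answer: -188160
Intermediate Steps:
N(o, M) = -2/3 + 5*M (N(o, M) = -2/3 + (M + M*4) = -2/3 + (M + 4*M) = -2/3 + 5*M)
(N(3, P)*(3 + 6))*(-2240) = ((-2/3 + 5*2)*(3 + 6))*(-2240) = ((-2/3 + 10)*9)*(-2240) = ((28/3)*9)*(-2240) = 84*(-2240) = -188160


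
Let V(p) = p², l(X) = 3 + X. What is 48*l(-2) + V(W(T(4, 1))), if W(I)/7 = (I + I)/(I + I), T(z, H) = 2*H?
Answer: 97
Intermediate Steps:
W(I) = 7 (W(I) = 7*((I + I)/(I + I)) = 7*((2*I)/((2*I))) = 7*((2*I)*(1/(2*I))) = 7*1 = 7)
48*l(-2) + V(W(T(4, 1))) = 48*(3 - 2) + 7² = 48*1 + 49 = 48 + 49 = 97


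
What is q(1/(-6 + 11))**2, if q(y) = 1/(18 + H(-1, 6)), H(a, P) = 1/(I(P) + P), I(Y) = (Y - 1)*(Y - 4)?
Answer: 256/83521 ≈ 0.0030651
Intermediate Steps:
I(Y) = (-1 + Y)*(-4 + Y)
H(a, P) = 1/(4 + P**2 - 4*P) (H(a, P) = 1/((4 + P**2 - 5*P) + P) = 1/(4 + P**2 - 4*P))
q(y) = 16/289 (q(y) = 1/(18 + 1/(4 + 6**2 - 4*6)) = 1/(18 + 1/(4 + 36 - 24)) = 1/(18 + 1/16) = 1/(289/16) = 16/289)
q(1/(-6 + 11))**2 = (16/289)**2 = 256/83521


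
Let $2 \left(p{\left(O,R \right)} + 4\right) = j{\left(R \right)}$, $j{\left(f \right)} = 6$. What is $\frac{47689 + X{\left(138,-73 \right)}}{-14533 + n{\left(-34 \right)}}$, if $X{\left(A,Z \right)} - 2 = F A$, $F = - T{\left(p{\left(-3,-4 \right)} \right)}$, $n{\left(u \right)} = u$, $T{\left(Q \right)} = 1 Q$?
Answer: $- \frac{47829}{14567} \approx -3.2834$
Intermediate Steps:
$p{\left(O,R \right)} = -1$ ($p{\left(O,R \right)} = -4 + \frac{1}{2} \cdot 6 = -4 + 3 = -1$)
$T{\left(Q \right)} = Q$
$F = 1$ ($F = \left(-1\right) \left(-1\right) = 1$)
$X{\left(A,Z \right)} = 2 + A$ ($X{\left(A,Z \right)} = 2 + 1 A = 2 + A$)
$\frac{47689 + X{\left(138,-73 \right)}}{-14533 + n{\left(-34 \right)}} = \frac{47689 + \left(2 + 138\right)}{-14533 - 34} = \frac{47689 + 140}{-14567} = 47829 \left(- \frac{1}{14567}\right) = - \frac{47829}{14567}$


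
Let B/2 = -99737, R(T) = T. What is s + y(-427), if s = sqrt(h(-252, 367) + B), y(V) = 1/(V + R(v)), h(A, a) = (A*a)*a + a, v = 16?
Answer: -1/411 + 3*I*sqrt(3793415) ≈ -0.0024331 + 5843.0*I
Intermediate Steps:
h(A, a) = a + A*a**2 (h(A, a) = A*a**2 + a = a + A*a**2)
B = -199474 (B = 2*(-99737) = -199474)
y(V) = 1/(16 + V) (y(V) = 1/(V + 16) = 1/(16 + V))
s = 3*I*sqrt(3793415) (s = sqrt(367*(1 - 252*367) - 199474) = sqrt(367*(1 - 92484) - 199474) = sqrt(367*(-92483) - 199474) = sqrt(-33941261 - 199474) = sqrt(-34140735) = 3*I*sqrt(3793415) ≈ 5843.0*I)
s + y(-427) = 3*I*sqrt(3793415) + 1/(16 - 427) = 3*I*sqrt(3793415) + 1/(-411) = 3*I*sqrt(3793415) - 1/411 = -1/411 + 3*I*sqrt(3793415)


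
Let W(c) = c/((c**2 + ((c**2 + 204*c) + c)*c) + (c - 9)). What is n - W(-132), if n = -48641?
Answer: -20903226501/429745 ≈ -48641.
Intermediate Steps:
W(c) = c/(-9 + c + c**2 + c*(c**2 + 205*c)) (W(c) = c/((c**2 + (c**2 + 205*c)*c) + (-9 + c)) = c/((c**2 + c*(c**2 + 205*c)) + (-9 + c)) = c/(-9 + c + c**2 + c*(c**2 + 205*c)))
n - W(-132) = -48641 - (-132)/(-9 - 132 + (-132)**3 + 206*(-132)**2) = -48641 - (-132)/(-9 - 132 - 2299968 + 206*17424) = -48641 - (-132)/(-9 - 132 - 2299968 + 3589344) = -48641 - (-132)/1289235 = -48641 - 1*(-44/429745) = -48641 + 44/429745 = -20903226501/429745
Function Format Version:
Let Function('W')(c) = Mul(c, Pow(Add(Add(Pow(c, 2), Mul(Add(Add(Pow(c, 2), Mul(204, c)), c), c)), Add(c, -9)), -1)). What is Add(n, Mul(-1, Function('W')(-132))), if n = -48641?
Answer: Rational(-20903226501, 429745) ≈ -48641.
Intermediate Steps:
Function('W')(c) = Mul(c, Pow(Add(-9, c, Pow(c, 2), Mul(c, Add(Pow(c, 2), Mul(205, c)))), -1)) (Function('W')(c) = Mul(c, Pow(Add(Add(Pow(c, 2), Mul(Add(Pow(c, 2), Mul(205, c)), c)), Add(-9, c)), -1)) = Mul(c, Pow(Add(Add(Pow(c, 2), Mul(c, Add(Pow(c, 2), Mul(205, c)))), Add(-9, c)), -1)) = Mul(c, Pow(Add(-9, c, Pow(c, 2), Mul(c, Add(Pow(c, 2), Mul(205, c)))), -1)))
Add(n, Mul(-1, Function('W')(-132))) = Add(-48641, Mul(-1, Mul(-132, Pow(Add(-9, -132, Pow(-132, 3), Mul(206, Pow(-132, 2))), -1)))) = Add(-48641, Mul(-1, Mul(-132, Pow(Add(-9, -132, -2299968, Mul(206, 17424)), -1)))) = Add(-48641, Mul(-1, Mul(-132, Pow(Add(-9, -132, -2299968, 3589344), -1)))) = Add(-48641, Mul(-1, Mul(-132, Pow(1289235, -1)))) = Add(-48641, Mul(-1, Mul(-132, Rational(1, 1289235)))) = Add(-48641, Mul(-1, Rational(-44, 429745))) = Add(-48641, Rational(44, 429745)) = Rational(-20903226501, 429745)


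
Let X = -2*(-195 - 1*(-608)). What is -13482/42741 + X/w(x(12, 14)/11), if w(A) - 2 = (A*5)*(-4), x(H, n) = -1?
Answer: -342955/1583 ≈ -216.65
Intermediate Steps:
w(A) = 2 - 20*A (w(A) = 2 + (A*5)*(-4) = 2 + (5*A)*(-4) = 2 - 20*A)
X = -826 (X = -2*(-195 + 608) = -2*413 = -826)
-13482/42741 + X/w(x(12, 14)/11) = -13482/42741 - 826/(2 - (-20)/11) = -13482*1/42741 - 826/(2 - (-20)/11) = -1498/4749 - 826/(2 - 20*(-1/11)) = -1498/4749 - 826/(2 + 20/11) = -1498/4749 - 826/42/11 = -1498/4749 - 826*11/42 = -1498/4749 - 649/3 = -342955/1583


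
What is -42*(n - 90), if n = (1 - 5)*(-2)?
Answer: 3444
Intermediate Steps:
n = 8 (n = -4*(-2) = 8)
-42*(n - 90) = -42*(8 - 90) = -42*(-82) = 3444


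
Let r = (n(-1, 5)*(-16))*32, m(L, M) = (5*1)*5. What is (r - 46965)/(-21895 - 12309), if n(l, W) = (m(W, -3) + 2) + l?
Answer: 60277/34204 ≈ 1.7623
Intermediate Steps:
m(L, M) = 25 (m(L, M) = 5*5 = 25)
n(l, W) = 27 + l (n(l, W) = (25 + 2) + l = 27 + l)
r = -13312 (r = ((27 - 1)*(-16))*32 = (26*(-16))*32 = -416*32 = -13312)
(r - 46965)/(-21895 - 12309) = (-13312 - 46965)/(-21895 - 12309) = -60277/(-34204) = -60277*(-1/34204) = 60277/34204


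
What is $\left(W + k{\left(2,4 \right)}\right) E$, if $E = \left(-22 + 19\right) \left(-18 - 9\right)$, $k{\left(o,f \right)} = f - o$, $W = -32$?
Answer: $-2430$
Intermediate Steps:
$E = 81$ ($E = \left(-3\right) \left(-27\right) = 81$)
$\left(W + k{\left(2,4 \right)}\right) E = \left(-32 + \left(4 - 2\right)\right) 81 = \left(-32 + 2\right) 81 = \left(-30\right) 81 = -2430$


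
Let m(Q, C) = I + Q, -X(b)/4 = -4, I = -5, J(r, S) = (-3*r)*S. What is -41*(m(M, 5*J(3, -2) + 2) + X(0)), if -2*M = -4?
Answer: -533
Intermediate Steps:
J(r, S) = -3*S*r
X(b) = 16 (X(b) = -4*(-4) = 16)
M = 2 (M = -½*(-4) = 2)
m(Q, C) = -5 + Q
-41*(m(M, 5*J(3, -2) + 2) + X(0)) = -41*((-5 + 2) + 16) = -41*(-3 + 16) = -41*13 = -533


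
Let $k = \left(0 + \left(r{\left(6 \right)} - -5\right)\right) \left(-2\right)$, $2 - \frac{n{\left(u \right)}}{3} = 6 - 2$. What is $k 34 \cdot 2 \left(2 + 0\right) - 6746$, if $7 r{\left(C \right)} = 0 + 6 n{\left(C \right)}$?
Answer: $- \frac{46950}{7} \approx -6707.1$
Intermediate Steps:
$n{\left(u \right)} = -6$ ($n{\left(u \right)} = 6 - 3 \left(6 - 2\right) = 6 - 12 = -6$)
$r{\left(C \right)} = - \frac{36}{7}$ ($r{\left(C \right)} = \frac{0 + 6 \left(-6\right)}{7} = \frac{0 - 36}{7} = \frac{1}{7} \left(-36\right) = - \frac{36}{7}$)
$k = \frac{2}{7}$ ($k = \left(0 - \frac{1}{7}\right) \left(-2\right) = \left(- \frac{1}{7}\right) \left(-2\right) = \frac{2}{7} \approx 0.28571$)
$k 34 \cdot 2 \left(2 + 0\right) - 6746 = \frac{2}{7} \cdot 34 \cdot 2 \left(2 + 0\right) - 6746 = \frac{68 \cdot 2 \cdot 2}{7} - 6746 = \frac{68}{7} \cdot 4 - 6746 = \frac{272}{7} - 6746 = - \frac{46950}{7}$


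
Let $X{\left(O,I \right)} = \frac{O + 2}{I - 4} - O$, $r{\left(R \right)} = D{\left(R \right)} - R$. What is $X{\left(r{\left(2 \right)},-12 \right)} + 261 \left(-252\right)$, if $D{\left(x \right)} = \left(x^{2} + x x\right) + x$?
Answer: $- \frac{526245}{8} \approx -65781.0$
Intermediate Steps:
$D{\left(x \right)} = x + 2 x^{2}$ ($D{\left(x \right)} = \left(x^{2} + x^{2}\right) + x = 2 x^{2} + x = x + 2 x^{2}$)
$r{\left(R \right)} = - R + R \left(1 + 2 R\right)$ ($r{\left(R \right)} = R \left(1 + 2 R\right) - R = - R + R \left(1 + 2 R\right)$)
$X{\left(O,I \right)} = - O + \frac{2 + O}{-4 + I}$ ($X{\left(O,I \right)} = \frac{2 + O}{-4 + I} - O = - O + \frac{2 + O}{-4 + I}$)
$X{\left(r{\left(2 \right)},-12 \right)} + 261 \left(-252\right) = \frac{2 + 5 \cdot 2 \cdot 2^{2} - - 12 \cdot 2 \cdot 2^{2}}{-4 - 12} + 261 \left(-252\right) = \frac{2 + 5 \cdot 2 \cdot 4 - - 12 \cdot 2 \cdot 4}{-16} - 65772 = - \frac{2 + 5 \cdot 8 - \left(-12\right) 8}{16} - 65772 = - \frac{2 + 40 + 96}{16} - 65772 = \left(- \frac{1}{16}\right) 138 - 65772 = - \frac{69}{8} - 65772 = - \frac{526245}{8}$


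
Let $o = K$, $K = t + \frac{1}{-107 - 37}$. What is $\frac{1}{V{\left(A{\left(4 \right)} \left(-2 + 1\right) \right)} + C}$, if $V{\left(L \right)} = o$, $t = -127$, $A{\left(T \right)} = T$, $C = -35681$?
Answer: $- \frac{144}{5156353} \approx -2.7927 \cdot 10^{-5}$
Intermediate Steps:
$K = - \frac{18289}{144}$ ($K = -127 + \frac{1}{-107 - 37} = -127 + \frac{1}{-144} = -127 - \frac{1}{144} = - \frac{18289}{144} \approx -127.01$)
$o = - \frac{18289}{144} \approx -127.01$
$V{\left(L \right)} = - \frac{18289}{144}$
$\frac{1}{V{\left(A{\left(4 \right)} \left(-2 + 1\right) \right)} + C} = \frac{1}{- \frac{18289}{144} - 35681} = \frac{1}{- \frac{5156353}{144}} = - \frac{144}{5156353}$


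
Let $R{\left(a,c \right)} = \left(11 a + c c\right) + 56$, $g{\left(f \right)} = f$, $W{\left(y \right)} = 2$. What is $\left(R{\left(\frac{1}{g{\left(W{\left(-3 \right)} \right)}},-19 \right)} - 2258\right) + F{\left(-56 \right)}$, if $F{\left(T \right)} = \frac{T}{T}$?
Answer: $- \frac{3669}{2} \approx -1834.5$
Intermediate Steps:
$F{\left(T \right)} = 1$
$R{\left(a,c \right)} = 56 + c^{2} + 11 a$ ($R{\left(a,c \right)} = \left(11 a + c^{2}\right) + 56 = \left(c^{2} + 11 a\right) + 56 = 56 + c^{2} + 11 a$)
$\left(R{\left(\frac{1}{g{\left(W{\left(-3 \right)} \right)}},-19 \right)} - 2258\right) + F{\left(-56 \right)} = \left(\left(56 + \left(-19\right)^{2} + \frac{11}{2}\right) - 2258\right) + 1 = \left(\left(56 + 361 + 11 \cdot \frac{1}{2}\right) - 2258\right) + 1 = \left(\left(56 + 361 + \frac{11}{2}\right) - 2258\right) + 1 = \left(\frac{845}{2} - 2258\right) + 1 = - \frac{3671}{2} + 1 = - \frac{3669}{2}$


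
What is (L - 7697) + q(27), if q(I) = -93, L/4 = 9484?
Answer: 30146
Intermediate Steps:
L = 37936 (L = 4*9484 = 37936)
(L - 7697) + q(27) = (37936 - 7697) - 93 = 30239 - 93 = 30146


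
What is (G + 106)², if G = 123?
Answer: 52441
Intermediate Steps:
(G + 106)² = (123 + 106)² = 229² = 52441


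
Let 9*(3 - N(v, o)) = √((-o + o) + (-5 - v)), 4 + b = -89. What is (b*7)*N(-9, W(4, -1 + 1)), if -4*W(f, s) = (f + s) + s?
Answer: -5425/3 ≈ -1808.3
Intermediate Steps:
b = -93 (b = -4 - 89 = -93)
W(f, s) = -s/2 - f/4 (W(f, s) = -((f + s) + s)/4 = -(f + 2*s)/4 = -s/2 - f/4)
N(v, o) = 3 - √(-5 - v)/9 (N(v, o) = 3 - √((-o + o) + (-5 - v))/9 = 3 - √(0 + (-5 - v))/9 = 3 - √(-5 - v)/9)
(b*7)*N(-9, W(4, -1 + 1)) = (-93*7)*(3 - √(-5 - 1*(-9))/9) = -651*(3 - √(-5 + 9)/9) = -651*(3 - √4/9) = -651*(3 - ⅑*2) = -651*(3 - 2/9) = -651*25/9 = -5425/3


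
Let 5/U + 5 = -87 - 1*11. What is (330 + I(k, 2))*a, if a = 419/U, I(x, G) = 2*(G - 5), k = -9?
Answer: -13982868/5 ≈ -2.7966e+6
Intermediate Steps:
U = -5/103 (U = 5/(-5 + (-87 - 1*11)) = 5/(-5 + (-87 - 11)) = 5/(-5 - 98) = 5/(-103) = 5*(-1/103) = -5/103 ≈ -0.048544)
I(x, G) = -10 + 2*G (I(x, G) = 2*(-5 + G) = -10 + 2*G)
a = -43157/5 (a = 419/(-5/103) = 419*(-103/5) = -43157/5 ≈ -8631.4)
(330 + I(k, 2))*a = (330 + (-10 + 2*2))*(-43157/5) = (330 + (-10 + 4))*(-43157/5) = (330 - 6)*(-43157/5) = 324*(-43157/5) = -13982868/5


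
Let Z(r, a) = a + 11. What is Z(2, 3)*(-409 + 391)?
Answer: -252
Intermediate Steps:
Z(r, a) = 11 + a
Z(2, 3)*(-409 + 391) = (11 + 3)*(-409 + 391) = 14*(-18) = -252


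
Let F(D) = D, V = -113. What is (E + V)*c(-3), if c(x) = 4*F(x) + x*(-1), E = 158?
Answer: -405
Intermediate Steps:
c(x) = 3*x (c(x) = 4*x + x*(-1) = 4*x - x = 3*x)
(E + V)*c(-3) = (158 - 113)*(3*(-3)) = 45*(-9) = -405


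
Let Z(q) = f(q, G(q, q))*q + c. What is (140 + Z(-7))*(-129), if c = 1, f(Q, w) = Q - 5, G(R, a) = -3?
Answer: -29025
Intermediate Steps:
f(Q, w) = -5 + Q
Z(q) = 1 + q*(-5 + q) (Z(q) = (-5 + q)*q + 1 = q*(-5 + q) + 1 = 1 + q*(-5 + q))
(140 + Z(-7))*(-129) = (140 + (1 - 7*(-5 - 7)))*(-129) = (140 + (1 - 7*(-12)))*(-129) = (140 + (1 + 84))*(-129) = (140 + 85)*(-129) = 225*(-129) = -29025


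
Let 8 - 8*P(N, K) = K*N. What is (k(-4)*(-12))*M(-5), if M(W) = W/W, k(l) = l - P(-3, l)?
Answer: 42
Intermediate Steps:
P(N, K) = 1 - K*N/8
k(l) = -1 + 5*l/8 (k(l) = l - (1 - ⅛*l*(-3)) = l - (1 + 3*l/8) = l + (-1 - 3*l/8) = -1 + 5*l/8)
M(W) = 1
(k(-4)*(-12))*M(-5) = ((-1 + (5/8)*(-4))*(-12))*1 = ((-1 - 5/2)*(-12))*1 = -7/2*(-12)*1 = 42*1 = 42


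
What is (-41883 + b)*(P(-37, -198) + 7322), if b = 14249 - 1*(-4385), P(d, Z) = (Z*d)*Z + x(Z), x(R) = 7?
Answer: 33553398531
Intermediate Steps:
P(d, Z) = 7 + d*Z**2 (P(d, Z) = (Z*d)*Z + 7 = d*Z**2 + 7 = 7 + d*Z**2)
b = 18634 (b = 14249 + 4385 = 18634)
(-41883 + b)*(P(-37, -198) + 7322) = (-41883 + 18634)*((7 - 37*(-198)**2) + 7322) = -23249*((7 - 37*39204) + 7322) = -23249*((7 - 1450548) + 7322) = -23249*(-1450541 + 7322) = -23249*(-1443219) = 33553398531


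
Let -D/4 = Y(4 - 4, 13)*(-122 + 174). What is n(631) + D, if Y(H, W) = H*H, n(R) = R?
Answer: 631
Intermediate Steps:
Y(H, W) = H²
D = 0 (D = -4*(4 - 4)²*(-122 + 174) = -4*0²*52 = -0*52 = -4*0 = 0)
n(631) + D = 631 + 0 = 631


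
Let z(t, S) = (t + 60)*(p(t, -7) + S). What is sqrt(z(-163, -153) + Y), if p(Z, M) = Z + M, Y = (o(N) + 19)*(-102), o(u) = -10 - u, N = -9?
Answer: 43*sqrt(17) ≈ 177.29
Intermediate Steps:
Y = -1836 (Y = ((-10 - 1*(-9)) + 19)*(-102) = ((-10 + 9) + 19)*(-102) = (-1 + 19)*(-102) = 18*(-102) = -1836)
p(Z, M) = M + Z
z(t, S) = (60 + t)*(-7 + S + t) (z(t, S) = (t + 60)*((-7 + t) + S) = (60 + t)*(-7 + S + t))
sqrt(z(-163, -153) + Y) = sqrt((-420 + (-163)**2 + 53*(-163) + 60*(-153) - 153*(-163)) - 1836) = sqrt((-420 + 26569 - 8639 - 9180 + 24939) - 1836) = sqrt(33269 - 1836) = sqrt(31433) = 43*sqrt(17)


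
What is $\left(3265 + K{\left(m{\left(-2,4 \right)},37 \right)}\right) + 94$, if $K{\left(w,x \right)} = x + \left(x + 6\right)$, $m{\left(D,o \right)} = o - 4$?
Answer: $3439$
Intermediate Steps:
$m{\left(D,o \right)} = -4 + o$ ($m{\left(D,o \right)} = o - 4 = -4 + o$)
$K{\left(w,x \right)} = 6 + 2 x$ ($K{\left(w,x \right)} = x + \left(6 + x\right) = 6 + 2 x$)
$\left(3265 + K{\left(m{\left(-2,4 \right)},37 \right)}\right) + 94 = \left(3265 + \left(6 + 2 \cdot 37\right)\right) + 94 = \left(3265 + \left(6 + 74\right)\right) + 94 = \left(3265 + 80\right) + 94 = 3345 + 94 = 3439$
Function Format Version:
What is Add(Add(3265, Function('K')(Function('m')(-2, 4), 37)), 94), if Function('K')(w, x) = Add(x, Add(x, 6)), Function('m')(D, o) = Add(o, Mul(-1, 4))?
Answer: 3439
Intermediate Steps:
Function('m')(D, o) = Add(-4, o) (Function('m')(D, o) = Add(o, -4) = Add(-4, o))
Function('K')(w, x) = Add(6, Mul(2, x)) (Function('K')(w, x) = Add(x, Add(6, x)) = Add(6, Mul(2, x)))
Add(Add(3265, Function('K')(Function('m')(-2, 4), 37)), 94) = Add(Add(3265, Add(6, Mul(2, 37))), 94) = Add(Add(3265, Add(6, 74)), 94) = Add(Add(3265, 80), 94) = Add(3345, 94) = 3439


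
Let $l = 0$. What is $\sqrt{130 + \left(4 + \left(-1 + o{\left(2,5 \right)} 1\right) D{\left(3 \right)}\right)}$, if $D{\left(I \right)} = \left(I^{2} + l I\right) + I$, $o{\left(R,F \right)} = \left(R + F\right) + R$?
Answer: $\sqrt{230} \approx 15.166$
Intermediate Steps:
$o{\left(R,F \right)} = F + 2 R$ ($o{\left(R,F \right)} = \left(F + R\right) + R = F + 2 R$)
$D{\left(I \right)} = I + I^{2}$ ($D{\left(I \right)} = \left(I^{2} + 0 I\right) + I = \left(I^{2} + 0\right) + I = I^{2} + I = I + I^{2}$)
$\sqrt{130 + \left(4 + \left(-1 + o{\left(2,5 \right)} 1\right) D{\left(3 \right)}\right)} = \sqrt{130 + \left(4 + \left(-1 + \left(5 + 2 \cdot 2\right) 1\right) 3 \left(1 + 3\right)\right)} = \sqrt{130 + \left(4 + \left(-1 + \left(5 + 4\right) 1\right) 3 \cdot 4\right)} = \sqrt{130 + \left(4 + \left(-1 + 9 \cdot 1\right) 12\right)} = \sqrt{130 + \left(4 + \left(-1 + 9\right) 12\right)} = \sqrt{130 + \left(4 + 8 \cdot 12\right)} = \sqrt{130 + \left(4 + 96\right)} = \sqrt{130 + 100} = \sqrt{230}$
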